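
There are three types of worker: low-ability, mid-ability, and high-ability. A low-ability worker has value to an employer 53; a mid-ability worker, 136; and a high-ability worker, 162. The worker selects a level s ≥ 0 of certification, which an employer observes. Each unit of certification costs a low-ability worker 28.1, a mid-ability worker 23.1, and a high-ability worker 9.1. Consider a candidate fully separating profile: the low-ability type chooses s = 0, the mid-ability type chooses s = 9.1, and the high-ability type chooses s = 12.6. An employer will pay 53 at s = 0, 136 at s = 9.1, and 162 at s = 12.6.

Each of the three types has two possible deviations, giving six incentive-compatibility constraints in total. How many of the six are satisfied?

3

Low-ability (own payoff 53): to s=9.1 gives 136 − 28.1×9.1 = -119.71 → no gain ✓; to s=12.6 gives 162 − 28.1×12.6 = -192.06 → no gain ✓.
Mid-ability (own payoff 136 − 23.1×9.1 = -74.21): to s=0 gives 53 → profitable ✗; to s=12.6 gives 162 − 23.1×12.6 = -129.06 → no gain ✓.
High-ability (own payoff 162 − 9.1×12.6 = 47.34): to s=0 gives 53 → profitable ✗; to s=9.1 gives 136 − 9.1×9.1 = 53.19 → profitable ✗.
3 of the 6 constraints hold; not an equilibrium.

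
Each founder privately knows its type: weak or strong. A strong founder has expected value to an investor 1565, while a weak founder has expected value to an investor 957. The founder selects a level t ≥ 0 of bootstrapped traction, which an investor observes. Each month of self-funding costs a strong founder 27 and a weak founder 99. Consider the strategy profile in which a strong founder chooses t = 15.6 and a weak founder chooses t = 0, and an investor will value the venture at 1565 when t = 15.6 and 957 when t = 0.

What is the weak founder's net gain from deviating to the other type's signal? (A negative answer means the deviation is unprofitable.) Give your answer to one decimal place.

-936.4

Playing t = 0 the weak founder receives 957.
Deviating to t = 15.6 brings payment 1565 at cost 99 × 15.6 = 1544.4, netting 20.6.
Gain from deviating: 20.6 − 957 = -936.4.
The gain is negative, so the weak type's incentive-compatibility constraint is satisfied.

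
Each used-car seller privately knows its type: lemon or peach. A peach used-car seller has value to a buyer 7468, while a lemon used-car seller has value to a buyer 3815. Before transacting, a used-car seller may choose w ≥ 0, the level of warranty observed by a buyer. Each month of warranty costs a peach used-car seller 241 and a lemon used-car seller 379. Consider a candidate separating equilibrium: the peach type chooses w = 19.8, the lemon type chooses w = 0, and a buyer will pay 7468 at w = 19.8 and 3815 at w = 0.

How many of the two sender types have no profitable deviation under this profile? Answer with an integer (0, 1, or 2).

Peach type: signal → 7468 − 241 × 19.8 = 2696.2; deviate to 0 → 3815. IC fails (2696.2 < 3815).
Lemon type: stay at 0 → 3815; mimic → 7468 − 379 × 19.8 = -36.2. IC holds (3815 ≥ -36.2).
1 of 2 constraints hold, so this profile is not an equilibrium.

1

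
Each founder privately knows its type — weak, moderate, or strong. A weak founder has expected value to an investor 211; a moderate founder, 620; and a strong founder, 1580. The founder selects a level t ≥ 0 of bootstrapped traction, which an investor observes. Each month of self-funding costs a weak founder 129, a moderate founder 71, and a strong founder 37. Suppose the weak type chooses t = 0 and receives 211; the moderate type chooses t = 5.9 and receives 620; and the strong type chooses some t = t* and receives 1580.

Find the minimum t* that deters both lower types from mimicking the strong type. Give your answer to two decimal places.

19.42

Weak type (on-path payoff 211) won't mimic when 211 ≥ 1580 − 129·t*, i.e. t* ≥ 10.61.
Moderate type (on-path payoff 620 − 71×5.9 = 201.1) won't mimic when 201.1 ≥ 1580 − 71·t*, i.e. t* ≥ 19.42.
Both must hold, so t* = max(10.61, 19.42) = 19.42. The moderate type's constraint binds.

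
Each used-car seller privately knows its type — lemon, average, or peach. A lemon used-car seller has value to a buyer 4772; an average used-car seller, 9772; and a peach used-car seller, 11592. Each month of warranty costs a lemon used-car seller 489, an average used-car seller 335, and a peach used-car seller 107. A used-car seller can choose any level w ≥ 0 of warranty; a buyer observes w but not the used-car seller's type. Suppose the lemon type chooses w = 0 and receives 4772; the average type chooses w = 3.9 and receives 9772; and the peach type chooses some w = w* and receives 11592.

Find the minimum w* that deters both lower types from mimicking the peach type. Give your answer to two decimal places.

13.95

Lemon type (on-path payoff 4772) won't mimic when 4772 ≥ 11592 − 489·w*, i.e. w* ≥ 13.95.
Average type (on-path payoff 9772 − 335×3.9 = 8465.5) won't mimic when 8465.5 ≥ 11592 − 335·w*, i.e. w* ≥ 9.33.
Both must hold, so w* = max(13.95, 9.33) = 13.95. The lemon type's constraint binds.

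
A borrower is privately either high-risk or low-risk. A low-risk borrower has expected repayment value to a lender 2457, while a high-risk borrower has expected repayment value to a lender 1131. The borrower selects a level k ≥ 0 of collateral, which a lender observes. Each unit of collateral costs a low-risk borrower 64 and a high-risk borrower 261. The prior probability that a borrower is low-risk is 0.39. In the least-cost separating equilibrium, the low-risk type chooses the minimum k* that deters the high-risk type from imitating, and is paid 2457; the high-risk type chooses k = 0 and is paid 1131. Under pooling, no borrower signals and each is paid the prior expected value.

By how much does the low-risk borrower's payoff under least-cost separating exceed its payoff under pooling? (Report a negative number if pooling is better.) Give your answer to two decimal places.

Least-cost separating signal: k* solves 1131 = 2457 − 261·k*, so k* = (2457 − 1131)/261 ≈ 5.0805.
Low-risk type's separating payoff: 2457 − 64 × k* = 2457 − 64 × (2457 − 1131)/261 = 2457 − 84864/261 ≈ 2131.8506.
Pooling payoff: 0.39 × 2457 + 0.61 × 1131 = 1648.14.
Difference: 2131.8506 − 1648.14 = 483.7106, i.e. 483.71 to two decimal places.
The low-risk type prefers to separate.

483.71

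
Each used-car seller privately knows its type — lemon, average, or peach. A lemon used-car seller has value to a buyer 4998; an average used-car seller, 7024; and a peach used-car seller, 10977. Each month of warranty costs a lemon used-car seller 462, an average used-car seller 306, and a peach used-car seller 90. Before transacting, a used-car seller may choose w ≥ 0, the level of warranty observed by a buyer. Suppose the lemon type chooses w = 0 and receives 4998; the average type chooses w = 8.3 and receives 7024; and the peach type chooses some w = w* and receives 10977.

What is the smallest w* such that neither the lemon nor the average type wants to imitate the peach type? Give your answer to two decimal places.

21.22

Average type (on-path payoff 7024 − 306×8.3 = 4484.2) won't mimic when 4484.2 ≥ 10977 − 306·w*, i.e. w* ≥ 21.22.
Lemon type (on-path payoff 4998) won't mimic when 4998 ≥ 10977 − 462·w*, i.e. w* ≥ 12.94.
Both must hold, so w* = max(12.94, 21.22) = 21.22. The average type's constraint binds.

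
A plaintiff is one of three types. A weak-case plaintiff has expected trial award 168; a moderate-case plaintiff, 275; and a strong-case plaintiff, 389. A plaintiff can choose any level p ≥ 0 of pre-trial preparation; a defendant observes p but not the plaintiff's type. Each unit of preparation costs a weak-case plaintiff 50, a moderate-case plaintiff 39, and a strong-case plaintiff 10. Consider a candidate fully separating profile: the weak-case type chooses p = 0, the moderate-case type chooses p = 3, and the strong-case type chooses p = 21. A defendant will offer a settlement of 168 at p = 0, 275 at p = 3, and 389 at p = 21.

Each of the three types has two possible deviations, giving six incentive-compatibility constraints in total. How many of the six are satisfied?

Strong-case (own payoff 389 − 10×21 = 179): to p=0 gives 168 → no gain ✓; to p=3 gives 275 − 10×3 = 245 → profitable ✗.
Weak-case (own payoff 168): to p=3 gives 275 − 50×3 = 125 → no gain ✓; to p=21 gives 389 − 50×21 = -661 → no gain ✓.
Moderate-case (own payoff 275 − 39×3 = 158): to p=0 gives 168 → profitable ✗; to p=21 gives 389 − 39×21 = -430 → no gain ✓.
4 of the 6 constraints hold; not an equilibrium.

4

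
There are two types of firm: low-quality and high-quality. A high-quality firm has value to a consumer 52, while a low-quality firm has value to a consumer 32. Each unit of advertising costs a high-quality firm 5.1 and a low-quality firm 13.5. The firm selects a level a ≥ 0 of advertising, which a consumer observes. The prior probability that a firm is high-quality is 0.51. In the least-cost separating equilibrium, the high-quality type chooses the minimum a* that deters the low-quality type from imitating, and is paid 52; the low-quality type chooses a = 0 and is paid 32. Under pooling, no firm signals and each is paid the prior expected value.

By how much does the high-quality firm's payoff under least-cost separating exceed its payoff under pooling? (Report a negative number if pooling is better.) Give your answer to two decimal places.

Least-cost separating signal: a* solves 32 = 52 − 13.5·a*, so a* = (52 − 32)/13.5 ≈ 1.4815.
High-quality type's separating payoff: 52 − 5.1 × a* = 52 − 5.1 × (52 − 32)/13.5 = 52 − 102/13.5 ≈ 44.4444.
Pooling payoff: 0.51 × 52 + 0.49 × 32 = 42.2.
Difference: 44.4444 − 42.2 = 2.2444, i.e. 2.24 to two decimal places.
The high-quality type prefers to separate.

2.24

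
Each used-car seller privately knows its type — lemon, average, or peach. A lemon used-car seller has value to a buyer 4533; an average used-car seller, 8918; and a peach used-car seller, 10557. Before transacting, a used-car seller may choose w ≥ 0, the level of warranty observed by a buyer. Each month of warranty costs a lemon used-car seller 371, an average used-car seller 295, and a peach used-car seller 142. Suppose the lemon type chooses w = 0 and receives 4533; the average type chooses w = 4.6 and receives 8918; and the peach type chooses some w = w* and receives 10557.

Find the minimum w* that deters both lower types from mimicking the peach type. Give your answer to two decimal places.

Lemon type (on-path payoff 4533) won't mimic when 4533 ≥ 10557 − 371·w*, i.e. w* ≥ 16.24.
Average type (on-path payoff 8918 − 295×4.6 = 7561) won't mimic when 7561 ≥ 10557 − 295·w*, i.e. w* ≥ 10.16.
Both must hold, so w* = max(16.24, 10.16) = 16.24. The lemon type's constraint binds.

16.24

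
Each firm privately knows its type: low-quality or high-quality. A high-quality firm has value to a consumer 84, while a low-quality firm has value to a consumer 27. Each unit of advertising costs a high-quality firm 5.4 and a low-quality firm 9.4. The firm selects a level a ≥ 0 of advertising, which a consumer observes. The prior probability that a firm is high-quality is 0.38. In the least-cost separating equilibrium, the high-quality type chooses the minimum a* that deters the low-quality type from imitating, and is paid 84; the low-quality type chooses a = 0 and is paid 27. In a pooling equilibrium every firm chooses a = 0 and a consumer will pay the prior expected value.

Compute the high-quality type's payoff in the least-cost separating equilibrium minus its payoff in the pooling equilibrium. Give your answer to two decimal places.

2.60

Least-cost separating signal: a* solves 27 = 84 − 9.4·a*, so a* = (84 − 27)/9.4 ≈ 6.0638.
High-quality type's separating payoff: 84 − 5.4 × a* = 84 − 5.4 × (84 − 27)/9.4 = 84 − 307.8/9.4 ≈ 51.2553.
Pooling payoff: 0.38 × 84 + 0.62 × 27 = 48.66.
Difference: 51.2553 − 48.66 = 2.5953, i.e. 2.60 to two decimal places.
The high-quality type prefers to separate.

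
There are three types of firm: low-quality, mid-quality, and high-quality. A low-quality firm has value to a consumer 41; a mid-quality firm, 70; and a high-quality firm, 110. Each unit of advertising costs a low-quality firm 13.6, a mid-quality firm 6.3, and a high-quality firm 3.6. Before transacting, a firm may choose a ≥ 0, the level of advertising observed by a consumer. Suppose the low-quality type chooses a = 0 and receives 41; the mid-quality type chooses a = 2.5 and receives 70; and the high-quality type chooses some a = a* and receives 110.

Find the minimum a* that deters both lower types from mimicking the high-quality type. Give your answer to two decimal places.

8.85

Mid-quality type (on-path payoff 70 − 6.3×2.5 = 54.25) won't mimic when 54.25 ≥ 110 − 6.3·a*, i.e. a* ≥ 8.85.
Low-quality type (on-path payoff 41) won't mimic when 41 ≥ 110 − 13.6·a*, i.e. a* ≥ 5.07.
Both must hold, so a* = max(5.07, 8.85) = 8.85. The mid-quality type's constraint binds.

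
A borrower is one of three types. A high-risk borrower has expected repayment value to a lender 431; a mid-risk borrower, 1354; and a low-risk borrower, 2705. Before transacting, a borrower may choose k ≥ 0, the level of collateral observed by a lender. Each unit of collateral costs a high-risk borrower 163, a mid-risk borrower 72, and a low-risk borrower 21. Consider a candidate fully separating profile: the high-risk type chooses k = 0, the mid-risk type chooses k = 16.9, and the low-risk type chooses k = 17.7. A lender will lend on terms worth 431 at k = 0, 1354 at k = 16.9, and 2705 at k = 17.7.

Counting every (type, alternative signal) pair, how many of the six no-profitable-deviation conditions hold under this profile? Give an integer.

4

Mid-risk (own payoff 1354 − 72×16.9 = 137.2): to k=0 gives 431 → profitable ✗; to k=17.7 gives 2705 − 72×17.7 = 1430.6 → profitable ✗.
Low-risk (own payoff 2705 − 21×17.7 = 2333.3): to k=0 gives 431 → no gain ✓; to k=16.9 gives 1354 − 21×16.9 = 999.1 → no gain ✓.
High-risk (own payoff 431): to k=16.9 gives 1354 − 163×16.9 = -1400.7 → no gain ✓; to k=17.7 gives 2705 − 163×17.7 = -180.1 → no gain ✓.
4 of the 6 constraints hold; not an equilibrium.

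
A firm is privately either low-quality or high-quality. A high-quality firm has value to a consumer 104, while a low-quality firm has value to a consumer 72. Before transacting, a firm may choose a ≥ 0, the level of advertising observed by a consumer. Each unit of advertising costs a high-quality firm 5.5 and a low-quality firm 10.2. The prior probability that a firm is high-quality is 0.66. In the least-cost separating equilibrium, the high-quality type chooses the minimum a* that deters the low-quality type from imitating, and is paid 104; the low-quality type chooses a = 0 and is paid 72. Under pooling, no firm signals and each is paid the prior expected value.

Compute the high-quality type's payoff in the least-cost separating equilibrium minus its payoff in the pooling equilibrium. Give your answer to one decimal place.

Least-cost separating signal: a* solves 72 = 104 − 10.2·a*, so a* = (104 − 72)/10.2 ≈ 3.1373.
High-quality type's separating payoff: 104 − 5.5 × a* = 104 − 5.5 × (104 − 72)/10.2 = 104 − 176/10.2 ≈ 86.745.
Pooling payoff: 0.66 × 104 + 0.34 × 72 = 93.12.
Difference: 86.745 − 93.12 = -6.375, i.e. -6.4 to one decimal place.
The high-quality type would prefer the pooling outcome.

-6.4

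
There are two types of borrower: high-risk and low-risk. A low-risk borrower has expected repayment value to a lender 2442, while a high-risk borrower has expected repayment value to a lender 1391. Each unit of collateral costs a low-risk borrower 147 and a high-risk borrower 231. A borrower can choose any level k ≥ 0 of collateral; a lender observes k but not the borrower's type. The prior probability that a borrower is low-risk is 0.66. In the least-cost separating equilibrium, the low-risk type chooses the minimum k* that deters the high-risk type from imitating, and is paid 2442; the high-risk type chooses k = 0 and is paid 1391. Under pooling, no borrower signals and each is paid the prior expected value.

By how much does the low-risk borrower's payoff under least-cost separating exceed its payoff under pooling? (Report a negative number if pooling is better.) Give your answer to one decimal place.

Least-cost separating signal: k* solves 1391 = 2442 − 231·k*, so k* = (2442 − 1391)/231 ≈ 4.5498.
Low-risk type's separating payoff: 2442 − 147 × k* = 2442 − 147 × (2442 − 1391)/231 = 2442 − 154497/231 ≈ 1773.182.
Pooling payoff: 0.66 × 2442 + 0.34 × 1391 = 2084.66.
Difference: 1773.182 − 2084.66 = -311.478, i.e. -311.5 to one decimal place.
The low-risk type would prefer the pooling outcome.

-311.5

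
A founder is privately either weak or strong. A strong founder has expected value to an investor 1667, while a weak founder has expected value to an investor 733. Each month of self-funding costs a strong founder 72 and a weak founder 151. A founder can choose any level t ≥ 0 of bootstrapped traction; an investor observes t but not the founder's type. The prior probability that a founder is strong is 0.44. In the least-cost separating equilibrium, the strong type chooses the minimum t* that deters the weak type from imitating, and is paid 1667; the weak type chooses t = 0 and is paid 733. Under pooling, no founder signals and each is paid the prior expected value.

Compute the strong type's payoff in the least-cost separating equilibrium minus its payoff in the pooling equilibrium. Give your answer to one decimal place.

77.7

Least-cost separating signal: t* solves 733 = 1667 − 151·t*, so t* = (1667 − 733)/151 ≈ 6.1854.
Strong type's separating payoff: 1667 − 72 × t* = 1667 − 72 × (1667 − 733)/151 = 1667 − 67248/151 ≈ 1221.649.
Pooling payoff: 0.44 × 1667 + 0.56 × 733 = 1143.96.
Difference: 1221.649 − 1143.96 = 77.689, i.e. 77.7 to one decimal place.
The strong type prefers to separate.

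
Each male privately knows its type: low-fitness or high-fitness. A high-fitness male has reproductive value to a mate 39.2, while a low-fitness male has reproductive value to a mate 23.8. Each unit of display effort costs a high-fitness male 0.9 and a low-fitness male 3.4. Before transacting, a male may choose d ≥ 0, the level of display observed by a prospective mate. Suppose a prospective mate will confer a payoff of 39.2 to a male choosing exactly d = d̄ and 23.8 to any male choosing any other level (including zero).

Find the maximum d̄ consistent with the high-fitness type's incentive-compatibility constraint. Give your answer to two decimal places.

Choosing d̄ yields the high-fitness type 39.2 − 0.9·d̄; choosing zero yields 23.8.
The high-fitness type is indifferent at 39.2 − 0.9·d̄ = 23.8, i.e. d̄ = (39.2 − 23.8) / 0.9 ≈ 17.11.
For any d̄ above 17.11 the high-fitness type would rather pool at zero, so separation collapses.

17.11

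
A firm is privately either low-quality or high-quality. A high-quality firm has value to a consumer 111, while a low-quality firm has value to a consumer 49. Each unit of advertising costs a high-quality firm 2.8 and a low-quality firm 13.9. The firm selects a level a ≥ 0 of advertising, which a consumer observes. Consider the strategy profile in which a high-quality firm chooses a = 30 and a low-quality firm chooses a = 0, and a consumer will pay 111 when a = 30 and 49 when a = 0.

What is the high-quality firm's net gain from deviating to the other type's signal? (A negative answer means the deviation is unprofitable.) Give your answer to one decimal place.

22.0

Playing a = 30 the high-quality firm receives 111 − 2.8 × 30 = 27.
Deviating to a = 0 yields 49 instead.
Gain from deviating: 49 − 27 = 22.0.
The gain is positive, so the high-quality type's incentive-compatibility constraint is violated — this profile is not a separating equilibrium.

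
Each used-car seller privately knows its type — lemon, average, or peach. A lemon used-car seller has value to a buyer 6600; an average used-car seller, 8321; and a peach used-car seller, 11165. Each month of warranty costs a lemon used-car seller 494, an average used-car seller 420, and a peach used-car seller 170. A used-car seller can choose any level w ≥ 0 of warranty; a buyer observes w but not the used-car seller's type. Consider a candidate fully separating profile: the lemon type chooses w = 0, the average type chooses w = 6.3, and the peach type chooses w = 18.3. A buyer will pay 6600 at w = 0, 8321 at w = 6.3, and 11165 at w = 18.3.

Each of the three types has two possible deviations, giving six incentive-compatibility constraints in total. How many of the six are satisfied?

Lemon (own payoff 6600): to w=6.3 gives 8321 − 494×6.3 = 5208.8 → no gain ✓; to w=18.3 gives 11165 − 494×18.3 = 2124.8 → no gain ✓.
Average (own payoff 8321 − 420×6.3 = 5675): to w=0 gives 6600 → profitable ✗; to w=18.3 gives 11165 − 420×18.3 = 3479 → no gain ✓.
Peach (own payoff 11165 − 170×18.3 = 8054): to w=0 gives 6600 → no gain ✓; to w=6.3 gives 8321 − 170×6.3 = 7250 → no gain ✓.
5 of the 6 constraints hold; not an equilibrium.

5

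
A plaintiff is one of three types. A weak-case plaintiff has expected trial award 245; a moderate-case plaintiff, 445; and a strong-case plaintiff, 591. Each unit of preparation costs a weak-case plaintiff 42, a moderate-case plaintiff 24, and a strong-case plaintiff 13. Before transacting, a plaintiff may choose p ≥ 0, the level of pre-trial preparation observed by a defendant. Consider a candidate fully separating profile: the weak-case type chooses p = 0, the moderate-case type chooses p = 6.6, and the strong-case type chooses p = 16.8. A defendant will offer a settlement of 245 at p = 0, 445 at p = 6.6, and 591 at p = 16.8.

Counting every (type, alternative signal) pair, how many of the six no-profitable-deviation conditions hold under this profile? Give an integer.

Strong-case (own payoff 591 − 13×16.8 = 372.6): to p=0 gives 245 → no gain ✓; to p=6.6 gives 445 − 13×6.6 = 359.2 → no gain ✓.
Weak-case (own payoff 245): to p=6.6 gives 445 − 42×6.6 = 167.8 → no gain ✓; to p=16.8 gives 591 − 42×16.8 = -114.6 → no gain ✓.
Moderate-case (own payoff 445 − 24×6.6 = 286.6): to p=0 gives 245 → no gain ✓; to p=16.8 gives 591 − 24×16.8 = 187.8 → no gain ✓.
6 of the 6 constraints hold; this profile is a separating equilibrium.

6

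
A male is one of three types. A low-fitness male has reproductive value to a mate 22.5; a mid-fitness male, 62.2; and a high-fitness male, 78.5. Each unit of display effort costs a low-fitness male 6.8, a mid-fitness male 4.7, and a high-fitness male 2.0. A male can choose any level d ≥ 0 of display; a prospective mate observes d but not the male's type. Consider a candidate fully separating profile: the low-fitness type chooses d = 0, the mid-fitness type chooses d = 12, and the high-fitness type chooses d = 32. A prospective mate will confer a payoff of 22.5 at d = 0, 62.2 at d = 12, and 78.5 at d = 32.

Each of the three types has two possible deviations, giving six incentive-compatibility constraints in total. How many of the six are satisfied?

3

Mid-fitness (own payoff 62.2 − 4.7×12 = 5.8): to d=0 gives 22.5 → profitable ✗; to d=32 gives 78.5 − 4.7×32 = -71.9 → no gain ✓.
Low-fitness (own payoff 22.5): to d=12 gives 62.2 − 6.8×12 = -19.4 → no gain ✓; to d=32 gives 78.5 − 6.8×32 = -139.1 → no gain ✓.
High-fitness (own payoff 78.5 − 2.0×32 = 14.5): to d=0 gives 22.5 → profitable ✗; to d=12 gives 62.2 − 2.0×12 = 38.2 → profitable ✗.
3 of the 6 constraints hold; not an equilibrium.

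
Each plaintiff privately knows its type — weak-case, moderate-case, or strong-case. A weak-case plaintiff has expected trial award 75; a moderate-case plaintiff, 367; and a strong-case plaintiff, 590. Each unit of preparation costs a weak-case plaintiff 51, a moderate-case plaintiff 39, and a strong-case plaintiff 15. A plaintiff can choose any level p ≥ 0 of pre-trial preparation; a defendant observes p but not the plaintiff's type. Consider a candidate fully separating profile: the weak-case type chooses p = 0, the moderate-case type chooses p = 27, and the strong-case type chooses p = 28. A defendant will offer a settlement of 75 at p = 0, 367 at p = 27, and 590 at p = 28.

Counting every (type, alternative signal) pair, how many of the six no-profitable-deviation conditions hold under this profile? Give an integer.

Weak-case (own payoff 75): to p=27 gives 367 − 51×27 = -1010 → no gain ✓; to p=28 gives 590 − 51×28 = -838 → no gain ✓.
Moderate-case (own payoff 367 − 39×27 = -686): to p=0 gives 75 → profitable ✗; to p=28 gives 590 − 39×28 = -502 → profitable ✗.
Strong-case (own payoff 590 − 15×28 = 170): to p=0 gives 75 → no gain ✓; to p=27 gives 367 − 15×27 = -38 → no gain ✓.
4 of the 6 constraints hold; not an equilibrium.

4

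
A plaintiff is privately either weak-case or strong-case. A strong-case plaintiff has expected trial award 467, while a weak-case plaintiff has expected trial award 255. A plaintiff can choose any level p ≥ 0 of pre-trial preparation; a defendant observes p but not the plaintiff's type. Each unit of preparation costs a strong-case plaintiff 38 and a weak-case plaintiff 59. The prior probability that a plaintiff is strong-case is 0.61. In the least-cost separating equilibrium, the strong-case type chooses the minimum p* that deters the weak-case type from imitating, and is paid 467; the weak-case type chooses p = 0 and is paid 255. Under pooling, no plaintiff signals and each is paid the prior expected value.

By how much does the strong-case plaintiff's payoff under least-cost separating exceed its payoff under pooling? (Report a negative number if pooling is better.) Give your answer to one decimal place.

-53.9

Least-cost separating signal: p* solves 255 = 467 − 59·p*, so p* = (467 − 255)/59 ≈ 3.5932.
Strong-case type's separating payoff: 467 − 38 × p* = 467 − 38 × (467 − 255)/59 = 467 − 8056/59 ≈ 330.458.
Pooling payoff: 0.61 × 467 + 0.39 × 255 = 384.32.
Difference: 330.458 − 384.32 = -53.862, i.e. -53.9 to one decimal place.
The strong-case type would prefer the pooling outcome.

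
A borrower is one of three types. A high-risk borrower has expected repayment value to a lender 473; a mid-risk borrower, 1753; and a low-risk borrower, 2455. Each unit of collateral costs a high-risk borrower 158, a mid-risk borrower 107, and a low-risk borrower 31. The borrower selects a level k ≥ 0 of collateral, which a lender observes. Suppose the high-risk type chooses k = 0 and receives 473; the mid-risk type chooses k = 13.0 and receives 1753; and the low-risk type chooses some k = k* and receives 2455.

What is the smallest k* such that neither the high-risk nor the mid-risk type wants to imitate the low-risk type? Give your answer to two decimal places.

19.56

Mid-risk type (on-path payoff 1753 − 107×13.0 = 362) won't mimic when 362 ≥ 2455 − 107·k*, i.e. k* ≥ 19.56.
High-risk type (on-path payoff 473) won't mimic when 473 ≥ 2455 − 158·k*, i.e. k* ≥ 12.54.
Both must hold, so k* = max(12.54, 19.56) = 19.56. The mid-risk type's constraint binds.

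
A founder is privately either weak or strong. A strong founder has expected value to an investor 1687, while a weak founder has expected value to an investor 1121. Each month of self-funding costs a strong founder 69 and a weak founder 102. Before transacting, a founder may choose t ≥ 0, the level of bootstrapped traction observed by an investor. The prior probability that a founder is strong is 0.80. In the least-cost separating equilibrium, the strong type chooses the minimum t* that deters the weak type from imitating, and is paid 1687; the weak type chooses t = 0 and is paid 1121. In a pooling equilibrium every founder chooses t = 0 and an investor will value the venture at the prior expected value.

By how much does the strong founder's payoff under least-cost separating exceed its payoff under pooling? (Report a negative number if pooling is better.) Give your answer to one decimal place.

Least-cost separating signal: t* solves 1121 = 1687 − 102·t*, so t* = (1687 − 1121)/102 ≈ 5.5490.
Strong type's separating payoff: 1687 − 69 × t* = 1687 − 69 × (1687 − 1121)/102 = 1687 − 39054/102 ≈ 1304.118.
Pooling payoff: 0.80 × 1687 + 0.20 × 1121 = 1573.8.
Difference: 1304.118 − 1573.8 = -269.682, i.e. -269.7 to one decimal place.
The strong type would prefer the pooling outcome.

-269.7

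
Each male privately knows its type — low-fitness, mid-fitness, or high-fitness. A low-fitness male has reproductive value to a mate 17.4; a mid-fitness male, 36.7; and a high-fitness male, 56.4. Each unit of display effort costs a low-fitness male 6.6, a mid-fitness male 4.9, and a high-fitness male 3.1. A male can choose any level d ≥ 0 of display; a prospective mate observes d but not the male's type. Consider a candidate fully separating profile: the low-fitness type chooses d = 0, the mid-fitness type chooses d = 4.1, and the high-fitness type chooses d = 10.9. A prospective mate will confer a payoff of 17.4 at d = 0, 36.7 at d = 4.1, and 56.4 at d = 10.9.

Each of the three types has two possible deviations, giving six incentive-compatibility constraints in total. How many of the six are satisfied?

Mid-fitness (own payoff 36.7 − 4.9×4.1 = 16.61): to d=0 gives 17.4 → profitable ✗; to d=10.9 gives 56.4 − 4.9×10.9 = 2.99 → no gain ✓.
Low-fitness (own payoff 17.4): to d=4.1 gives 36.7 − 6.6×4.1 = 9.64 → no gain ✓; to d=10.9 gives 56.4 − 6.6×10.9 = -15.54 → no gain ✓.
High-fitness (own payoff 56.4 − 3.1×10.9 = 22.61): to d=0 gives 17.4 → no gain ✓; to d=4.1 gives 36.7 − 3.1×4.1 = 23.99 → profitable ✗.
4 of the 6 constraints hold; not an equilibrium.

4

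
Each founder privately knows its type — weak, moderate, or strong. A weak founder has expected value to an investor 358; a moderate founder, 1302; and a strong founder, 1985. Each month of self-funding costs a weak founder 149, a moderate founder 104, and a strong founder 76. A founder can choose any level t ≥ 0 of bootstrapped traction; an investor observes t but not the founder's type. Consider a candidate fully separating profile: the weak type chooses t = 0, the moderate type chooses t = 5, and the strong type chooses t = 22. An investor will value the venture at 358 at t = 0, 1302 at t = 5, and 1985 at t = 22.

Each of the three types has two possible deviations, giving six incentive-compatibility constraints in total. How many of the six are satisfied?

3

Weak (own payoff 358): to t=5 gives 1302 − 149×5 = 557 → profitable ✗; to t=22 gives 1985 − 149×22 = -1293 → no gain ✓.
Moderate (own payoff 1302 − 104×5 = 782): to t=0 gives 358 → no gain ✓; to t=22 gives 1985 − 104×22 = -303 → no gain ✓.
Strong (own payoff 1985 − 76×22 = 313): to t=0 gives 358 → profitable ✗; to t=5 gives 1302 − 76×5 = 922 → profitable ✗.
3 of the 6 constraints hold; not an equilibrium.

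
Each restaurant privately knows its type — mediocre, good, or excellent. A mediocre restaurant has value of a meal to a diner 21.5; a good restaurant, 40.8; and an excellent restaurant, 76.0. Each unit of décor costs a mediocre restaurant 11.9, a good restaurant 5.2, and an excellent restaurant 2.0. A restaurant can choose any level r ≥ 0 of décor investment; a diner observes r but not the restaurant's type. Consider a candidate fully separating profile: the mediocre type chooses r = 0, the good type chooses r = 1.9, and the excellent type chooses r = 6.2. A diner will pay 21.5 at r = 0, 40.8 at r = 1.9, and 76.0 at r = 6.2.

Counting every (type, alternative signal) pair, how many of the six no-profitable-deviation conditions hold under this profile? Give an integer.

Good (own payoff 40.8 − 5.2×1.9 = 30.92): to r=0 gives 21.5 → no gain ✓; to r=6.2 gives 76.0 − 5.2×6.2 = 43.76 → profitable ✗.
Mediocre (own payoff 21.5): to r=1.9 gives 40.8 − 11.9×1.9 = 18.19 → no gain ✓; to r=6.2 gives 76.0 − 11.9×6.2 = 2.22 → no gain ✓.
Excellent (own payoff 76.0 − 2.0×6.2 = 63.6): to r=0 gives 21.5 → no gain ✓; to r=1.9 gives 40.8 − 2.0×1.9 = 37 → no gain ✓.
5 of the 6 constraints hold; not an equilibrium.

5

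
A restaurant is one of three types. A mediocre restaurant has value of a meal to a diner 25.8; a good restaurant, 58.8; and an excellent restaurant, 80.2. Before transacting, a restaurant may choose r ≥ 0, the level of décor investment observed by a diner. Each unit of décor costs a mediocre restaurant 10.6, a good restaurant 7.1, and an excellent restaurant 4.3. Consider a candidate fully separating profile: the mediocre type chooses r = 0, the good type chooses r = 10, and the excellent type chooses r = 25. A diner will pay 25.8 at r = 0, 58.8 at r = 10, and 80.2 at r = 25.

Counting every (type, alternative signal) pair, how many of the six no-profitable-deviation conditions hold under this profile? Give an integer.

3

Mediocre (own payoff 25.8): to r=10 gives 58.8 − 10.6×10 = -47.2 → no gain ✓; to r=25 gives 80.2 − 10.6×25 = -184.8 → no gain ✓.
Excellent (own payoff 80.2 − 4.3×25 = -27.3): to r=0 gives 25.8 → profitable ✗; to r=10 gives 58.8 − 4.3×10 = 15.8 → profitable ✗.
Good (own payoff 58.8 − 7.1×10 = -12.2): to r=0 gives 25.8 → profitable ✗; to r=25 gives 80.2 − 7.1×25 = -97.3 → no gain ✓.
3 of the 6 constraints hold; not an equilibrium.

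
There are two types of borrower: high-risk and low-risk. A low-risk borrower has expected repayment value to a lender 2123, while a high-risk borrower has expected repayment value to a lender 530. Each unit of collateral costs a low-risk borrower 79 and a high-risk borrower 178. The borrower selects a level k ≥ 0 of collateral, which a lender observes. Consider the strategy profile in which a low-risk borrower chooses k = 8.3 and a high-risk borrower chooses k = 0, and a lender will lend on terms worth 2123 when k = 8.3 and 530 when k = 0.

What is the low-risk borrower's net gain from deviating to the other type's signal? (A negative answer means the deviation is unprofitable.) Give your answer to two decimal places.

-937.30

Playing k = 8.3 the low-risk borrower receives 2123 − 79 × 8.3 = 1467.3.
Deviating to k = 0 yields 530 instead.
Gain from deviating: 530 − 1467.3 = -937.30.
The gain is negative, so the low-risk type's incentive-compatibility constraint is satisfied.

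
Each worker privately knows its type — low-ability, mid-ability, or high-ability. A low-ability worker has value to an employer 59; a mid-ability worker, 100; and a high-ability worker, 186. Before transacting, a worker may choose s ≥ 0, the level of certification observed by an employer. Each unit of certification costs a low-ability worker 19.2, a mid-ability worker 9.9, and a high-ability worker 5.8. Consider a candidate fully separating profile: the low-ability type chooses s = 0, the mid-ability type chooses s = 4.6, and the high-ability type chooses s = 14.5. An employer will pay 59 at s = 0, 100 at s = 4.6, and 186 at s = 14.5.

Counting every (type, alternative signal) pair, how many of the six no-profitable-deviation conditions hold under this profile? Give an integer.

Mid-ability (own payoff 100 − 9.9×4.6 = 54.46): to s=0 gives 59 → profitable ✗; to s=14.5 gives 186 − 9.9×14.5 = 42.45 → no gain ✓.
Low-ability (own payoff 59): to s=4.6 gives 100 − 19.2×4.6 = 11.68 → no gain ✓; to s=14.5 gives 186 − 19.2×14.5 = -92.4 → no gain ✓.
High-ability (own payoff 186 − 5.8×14.5 = 101.9): to s=0 gives 59 → no gain ✓; to s=4.6 gives 100 − 5.8×4.6 = 73.32 → no gain ✓.
5 of the 6 constraints hold; not an equilibrium.

5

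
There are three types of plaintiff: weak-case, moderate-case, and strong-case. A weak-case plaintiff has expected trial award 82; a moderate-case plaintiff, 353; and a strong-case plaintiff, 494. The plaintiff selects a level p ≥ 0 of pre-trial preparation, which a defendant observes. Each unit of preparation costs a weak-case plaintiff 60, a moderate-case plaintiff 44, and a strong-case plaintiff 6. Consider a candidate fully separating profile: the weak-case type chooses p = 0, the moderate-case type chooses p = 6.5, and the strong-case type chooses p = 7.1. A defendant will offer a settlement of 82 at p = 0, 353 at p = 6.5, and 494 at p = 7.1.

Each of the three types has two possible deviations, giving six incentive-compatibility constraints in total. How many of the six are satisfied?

4

Strong-case (own payoff 494 − 6×7.1 = 451.4): to p=0 gives 82 → no gain ✓; to p=6.5 gives 353 − 6×6.5 = 314 → no gain ✓.
Weak-case (own payoff 82): to p=6.5 gives 353 − 60×6.5 = -37 → no gain ✓; to p=7.1 gives 494 − 60×7.1 = 68 → no gain ✓.
Moderate-case (own payoff 353 − 44×6.5 = 67): to p=0 gives 82 → profitable ✗; to p=7.1 gives 494 − 44×7.1 = 181.6 → profitable ✗.
4 of the 6 constraints hold; not an equilibrium.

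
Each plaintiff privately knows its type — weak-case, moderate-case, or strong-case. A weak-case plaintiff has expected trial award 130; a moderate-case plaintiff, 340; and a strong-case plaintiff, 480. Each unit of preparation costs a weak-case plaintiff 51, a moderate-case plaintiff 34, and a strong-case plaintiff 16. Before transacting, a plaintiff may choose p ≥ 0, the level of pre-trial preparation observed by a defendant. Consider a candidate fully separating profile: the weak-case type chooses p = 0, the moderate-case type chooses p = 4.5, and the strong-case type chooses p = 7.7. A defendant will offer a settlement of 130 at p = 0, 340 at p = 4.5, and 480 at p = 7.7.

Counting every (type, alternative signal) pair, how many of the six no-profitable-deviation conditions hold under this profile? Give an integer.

5

Strong-case (own payoff 480 − 16×7.7 = 356.8): to p=0 gives 130 → no gain ✓; to p=4.5 gives 340 − 16×4.5 = 268 → no gain ✓.
Weak-case (own payoff 130): to p=4.5 gives 340 − 51×4.5 = 110.5 → no gain ✓; to p=7.7 gives 480 − 51×7.7 = 87.3 → no gain ✓.
Moderate-case (own payoff 340 − 34×4.5 = 187): to p=0 gives 130 → no gain ✓; to p=7.7 gives 480 − 34×7.7 = 218.2 → profitable ✗.
5 of the 6 constraints hold; not an equilibrium.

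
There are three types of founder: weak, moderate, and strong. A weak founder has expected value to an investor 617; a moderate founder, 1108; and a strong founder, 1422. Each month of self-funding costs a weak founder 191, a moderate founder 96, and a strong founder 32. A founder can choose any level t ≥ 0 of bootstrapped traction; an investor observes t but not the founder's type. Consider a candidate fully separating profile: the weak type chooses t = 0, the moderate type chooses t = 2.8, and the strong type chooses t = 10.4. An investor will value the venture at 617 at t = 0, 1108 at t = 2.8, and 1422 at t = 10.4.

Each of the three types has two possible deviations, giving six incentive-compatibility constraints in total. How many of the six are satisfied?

6

Weak (own payoff 617): to t=2.8 gives 1108 − 191×2.8 = 573.2 → no gain ✓; to t=10.4 gives 1422 − 191×10.4 = -564.4 → no gain ✓.
Moderate (own payoff 1108 − 96×2.8 = 839.2): to t=0 gives 617 → no gain ✓; to t=10.4 gives 1422 − 96×10.4 = 423.6 → no gain ✓.
Strong (own payoff 1422 − 32×10.4 = 1089.2): to t=0 gives 617 → no gain ✓; to t=2.8 gives 1108 − 32×2.8 = 1018.4 → no gain ✓.
6 of the 6 constraints hold; this profile is a separating equilibrium.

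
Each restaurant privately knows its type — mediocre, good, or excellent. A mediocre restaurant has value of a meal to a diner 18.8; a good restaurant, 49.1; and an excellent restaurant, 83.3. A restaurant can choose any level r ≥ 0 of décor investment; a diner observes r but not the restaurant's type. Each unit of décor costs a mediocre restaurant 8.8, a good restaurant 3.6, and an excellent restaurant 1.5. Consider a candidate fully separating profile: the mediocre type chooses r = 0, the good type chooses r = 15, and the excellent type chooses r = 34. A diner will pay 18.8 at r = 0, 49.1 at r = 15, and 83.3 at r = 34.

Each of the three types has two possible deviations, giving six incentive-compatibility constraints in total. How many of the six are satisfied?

5

Mediocre (own payoff 18.8): to r=15 gives 49.1 − 8.8×15 = -82.9 → no gain ✓; to r=34 gives 83.3 − 8.8×34 = -215.9 → no gain ✓.
Excellent (own payoff 83.3 − 1.5×34 = 32.3): to r=0 gives 18.8 → no gain ✓; to r=15 gives 49.1 − 1.5×15 = 26.6 → no gain ✓.
Good (own payoff 49.1 − 3.6×15 = -4.9): to r=0 gives 18.8 → profitable ✗; to r=34 gives 83.3 − 3.6×34 = -39.1 → no gain ✓.
5 of the 6 constraints hold; not an equilibrium.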